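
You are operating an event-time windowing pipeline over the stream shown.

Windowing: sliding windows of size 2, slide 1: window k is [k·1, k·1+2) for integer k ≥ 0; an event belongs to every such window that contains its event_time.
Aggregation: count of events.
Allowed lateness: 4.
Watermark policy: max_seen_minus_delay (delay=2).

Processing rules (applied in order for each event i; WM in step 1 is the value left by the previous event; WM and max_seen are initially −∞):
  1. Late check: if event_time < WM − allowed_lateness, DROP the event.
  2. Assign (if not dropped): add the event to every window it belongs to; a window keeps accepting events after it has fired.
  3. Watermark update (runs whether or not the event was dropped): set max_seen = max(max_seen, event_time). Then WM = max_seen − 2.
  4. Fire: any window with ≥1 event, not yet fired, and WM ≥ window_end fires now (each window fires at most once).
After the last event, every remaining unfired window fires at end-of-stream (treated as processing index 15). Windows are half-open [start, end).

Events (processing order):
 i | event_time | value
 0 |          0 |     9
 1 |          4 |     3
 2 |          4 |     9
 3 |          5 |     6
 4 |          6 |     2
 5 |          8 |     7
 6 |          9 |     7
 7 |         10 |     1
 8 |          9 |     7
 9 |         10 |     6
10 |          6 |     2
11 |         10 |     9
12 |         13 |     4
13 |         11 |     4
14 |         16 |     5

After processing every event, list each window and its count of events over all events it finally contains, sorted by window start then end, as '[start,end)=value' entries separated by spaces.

i=0 t=0 v=9: → [0,2); WM=-2
i=1 t=4 v=3: → [4,6),[3,5); WM=2; [0,2) fires=1
i=2 t=4 v=9: → [4,6),[3,5); WM=2
i=3 t=5 v=6: → [5,7),[4,6); WM=3
i=4 t=6 v=2: → [6,8),[5,7); WM=4
i=5 t=8 v=7: → [8,10),[7,9); WM=6; [3,5) fires=2 [4,6) fires=3
i=6 t=9 v=7: → [9,11),[8,10); WM=7; [5,7) fires=2
i=7 t=10 v=1: → [10,12),[9,11); WM=8; [6,8) fires=1
i=8 t=9 v=7: → [9,11),[8,10); WM=8
i=9 t=10 v=6: → [10,12),[9,11); WM=8
i=10 t=6 v=2: → [6,8),[5,7); WM=8
i=11 t=10 v=9: → [10,12),[9,11); WM=8
i=12 t=13 v=4: → [13,15),[12,14); WM=11; [7,9) fires=1 [8,10) fires=3 [9,11) fires=5
i=13 t=11 v=4: → [11,13),[10,12); WM=11
i=14 t=16 v=5: → [16,18),[15,17); WM=14; [10,12) fires=4 [11,13) fires=1 [12,14) fires=1

[0,2)=1 [3,5)=2 [4,6)=3 [5,7)=3 [6,8)=2 [7,9)=1 [8,10)=3 [9,11)=5 [10,12)=4 [11,13)=1 [12,14)=1 [13,15)=1 [15,17)=1 [16,18)=1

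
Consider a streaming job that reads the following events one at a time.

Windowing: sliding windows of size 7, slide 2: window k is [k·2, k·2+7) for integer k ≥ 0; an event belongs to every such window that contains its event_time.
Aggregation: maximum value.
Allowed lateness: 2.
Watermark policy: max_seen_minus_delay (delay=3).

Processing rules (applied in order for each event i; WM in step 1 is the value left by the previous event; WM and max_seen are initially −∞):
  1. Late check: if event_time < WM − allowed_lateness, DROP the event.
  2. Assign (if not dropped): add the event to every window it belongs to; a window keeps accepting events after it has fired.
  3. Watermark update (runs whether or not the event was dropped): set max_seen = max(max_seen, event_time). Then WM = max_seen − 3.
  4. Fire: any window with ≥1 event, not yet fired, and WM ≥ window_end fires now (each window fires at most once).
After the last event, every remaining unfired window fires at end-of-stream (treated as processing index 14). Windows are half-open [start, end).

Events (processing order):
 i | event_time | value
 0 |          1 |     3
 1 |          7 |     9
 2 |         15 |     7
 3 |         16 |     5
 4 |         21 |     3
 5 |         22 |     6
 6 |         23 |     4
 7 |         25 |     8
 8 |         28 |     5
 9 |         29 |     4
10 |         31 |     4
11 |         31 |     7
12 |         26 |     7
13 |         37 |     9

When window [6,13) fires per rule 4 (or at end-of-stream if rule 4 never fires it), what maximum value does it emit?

9

i=0 t=1 v=3: → [0,7); WM=-2
i=1 t=7 v=9: → [6,13),[4,11),[2,9); WM=4
i=2 t=15 v=7: → [14,21),[12,19),[10,17); WM=12; [0,7) fires=3 [2,9) fires=9 [4,11) fires=9
i=3 t=16 v=5: → [16,23),[14,21),[12,19),[10,17); WM=13; [6,13) fires=9
i=4 t=21 v=3: → [20,27),[18,25),[16,23); WM=18; [10,17) fires=7
i=5 t=22 v=6: → [22,29),[20,27),[18,25),[16,23); WM=19; [12,19) fires=7
i=6 t=23 v=4: → [22,29),[20,27),[18,25); WM=20
i=7 t=25 v=8: → [24,31),[22,29),[20,27); WM=22; [14,21) fires=7
i=8 t=28 v=5: → [28,35),[26,33),[24,31),[22,29); WM=25; [16,23) fires=6 [18,25) fires=6
i=9 t=29 v=4: → [28,35),[26,33),[24,31); WM=26
i=10 t=31 v=4: → [30,37),[28,35),[26,33); WM=28; [20,27) fires=8
i=11 t=31 v=7: → [30,37),[28,35),[26,33); WM=28
i=12 t=26 v=7: → [26,33),[24,31),[22,29),[20,27); WM=28
i=13 t=37 v=9: → [36,43),[34,41),[32,39); WM=34; [22,29) fires=8 [24,31) fires=8 [26,33) fires=7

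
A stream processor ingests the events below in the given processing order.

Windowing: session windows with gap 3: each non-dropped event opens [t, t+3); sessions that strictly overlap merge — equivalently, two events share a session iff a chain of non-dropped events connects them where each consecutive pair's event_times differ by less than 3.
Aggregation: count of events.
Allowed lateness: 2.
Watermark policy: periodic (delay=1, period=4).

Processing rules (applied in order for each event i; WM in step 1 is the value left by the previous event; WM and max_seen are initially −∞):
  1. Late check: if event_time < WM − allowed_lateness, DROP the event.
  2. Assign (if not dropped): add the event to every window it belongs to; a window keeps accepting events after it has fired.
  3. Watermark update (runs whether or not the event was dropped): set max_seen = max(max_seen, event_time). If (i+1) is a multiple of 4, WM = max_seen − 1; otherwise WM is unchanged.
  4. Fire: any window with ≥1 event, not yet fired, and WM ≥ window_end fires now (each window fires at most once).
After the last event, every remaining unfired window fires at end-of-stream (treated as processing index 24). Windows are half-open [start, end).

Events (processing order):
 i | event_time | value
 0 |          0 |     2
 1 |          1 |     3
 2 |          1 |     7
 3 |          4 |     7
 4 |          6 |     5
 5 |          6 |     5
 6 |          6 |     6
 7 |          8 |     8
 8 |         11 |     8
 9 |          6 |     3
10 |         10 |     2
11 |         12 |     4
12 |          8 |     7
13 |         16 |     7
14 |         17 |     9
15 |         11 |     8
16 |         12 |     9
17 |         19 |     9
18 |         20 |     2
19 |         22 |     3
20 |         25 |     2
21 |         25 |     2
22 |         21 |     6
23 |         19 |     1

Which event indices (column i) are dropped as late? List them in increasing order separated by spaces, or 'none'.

i=0 t=0 v=2: → [0,3); WM=−∞
i=1 t=1 v=3: → [0,4); WM=−∞
i=2 t=1 v=7: → [0,4); WM=−∞
i=3 t=4 v=7: → [4,7); WM=3
i=4 t=6 v=5: → [4,9); WM=3
i=5 t=6 v=5: → [4,9); WM=3
i=6 t=6 v=6: → [4,9); WM=3
i=7 t=8 v=8: → [4,11); WM=7
i=8 t=11 v=8: → [11,14); WM=7
i=9 t=6 v=3: → [4,11); WM=7
i=10 t=10 v=2: → [4,14); WM=7
i=11 t=12 v=4: → [4,15); WM=11
i=12 t=8 v=7: DROP (t<11-2); WM=11
i=13 t=16 v=7: → [16,19); WM=11
i=14 t=17 v=9: → [16,20); WM=11
i=15 t=11 v=8: → [4,15); WM=16
i=16 t=12 v=9: DROP (t<16-2); WM=16
i=17 t=19 v=9: → [16,22); WM=16
i=18 t=20 v=2: → [16,23); WM=16
i=19 t=22 v=3: → [16,25); WM=21
i=20 t=25 v=2: → [25,28); WM=21
i=21 t=25 v=2: → [25,28); WM=21
i=22 t=21 v=6: → [16,25); WM=21
i=23 t=19 v=1: → [16,25); WM=24

12 16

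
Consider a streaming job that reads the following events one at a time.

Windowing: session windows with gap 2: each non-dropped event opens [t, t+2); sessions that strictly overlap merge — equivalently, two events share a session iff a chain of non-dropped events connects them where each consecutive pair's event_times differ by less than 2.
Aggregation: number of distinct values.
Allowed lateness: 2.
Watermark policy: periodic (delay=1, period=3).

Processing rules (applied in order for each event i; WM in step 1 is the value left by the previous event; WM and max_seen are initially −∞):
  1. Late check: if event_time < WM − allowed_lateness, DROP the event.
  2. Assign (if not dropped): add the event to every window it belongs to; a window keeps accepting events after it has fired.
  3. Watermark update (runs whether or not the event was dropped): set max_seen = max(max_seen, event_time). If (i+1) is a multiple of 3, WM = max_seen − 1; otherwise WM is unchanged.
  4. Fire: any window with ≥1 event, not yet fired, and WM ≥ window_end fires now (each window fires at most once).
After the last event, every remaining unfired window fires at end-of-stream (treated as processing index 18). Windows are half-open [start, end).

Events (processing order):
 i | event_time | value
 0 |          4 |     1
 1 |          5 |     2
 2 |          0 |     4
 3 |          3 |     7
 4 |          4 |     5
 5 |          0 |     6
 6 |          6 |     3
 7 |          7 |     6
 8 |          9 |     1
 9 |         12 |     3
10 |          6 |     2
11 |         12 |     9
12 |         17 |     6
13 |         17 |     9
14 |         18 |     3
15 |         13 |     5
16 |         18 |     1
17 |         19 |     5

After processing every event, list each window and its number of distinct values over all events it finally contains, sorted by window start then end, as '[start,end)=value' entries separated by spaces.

i=0 t=4 v=1: → [4,6); WM=−∞
i=1 t=5 v=2: → [4,7); WM=−∞
i=2 t=0 v=4: → [0,2); WM=4
i=3 t=3 v=7: → [3,7); WM=4
i=4 t=4 v=5: → [3,7); WM=4
i=5 t=0 v=6: DROP (t<4-2); WM=4
i=6 t=6 v=3: → [3,8); WM=4
i=7 t=7 v=6: → [3,9); WM=4
i=8 t=9 v=1: → [9,11); WM=8
i=9 t=12 v=3: → [12,14); WM=8
i=10 t=6 v=2: → [3,9); WM=8
i=11 t=12 v=9: → [12,14); WM=11
i=12 t=17 v=6: → [17,19); WM=11
i=13 t=17 v=9: → [17,19); WM=11
i=14 t=18 v=3: → [17,20); WM=17
i=15 t=13 v=5: DROP (t<17-2); WM=17
i=16 t=18 v=1: → [17,20); WM=17
i=17 t=19 v=5: → [17,21); WM=18

[0,2)=1 [3,9)=6 [9,11)=1 [12,14)=2 [17,21)=5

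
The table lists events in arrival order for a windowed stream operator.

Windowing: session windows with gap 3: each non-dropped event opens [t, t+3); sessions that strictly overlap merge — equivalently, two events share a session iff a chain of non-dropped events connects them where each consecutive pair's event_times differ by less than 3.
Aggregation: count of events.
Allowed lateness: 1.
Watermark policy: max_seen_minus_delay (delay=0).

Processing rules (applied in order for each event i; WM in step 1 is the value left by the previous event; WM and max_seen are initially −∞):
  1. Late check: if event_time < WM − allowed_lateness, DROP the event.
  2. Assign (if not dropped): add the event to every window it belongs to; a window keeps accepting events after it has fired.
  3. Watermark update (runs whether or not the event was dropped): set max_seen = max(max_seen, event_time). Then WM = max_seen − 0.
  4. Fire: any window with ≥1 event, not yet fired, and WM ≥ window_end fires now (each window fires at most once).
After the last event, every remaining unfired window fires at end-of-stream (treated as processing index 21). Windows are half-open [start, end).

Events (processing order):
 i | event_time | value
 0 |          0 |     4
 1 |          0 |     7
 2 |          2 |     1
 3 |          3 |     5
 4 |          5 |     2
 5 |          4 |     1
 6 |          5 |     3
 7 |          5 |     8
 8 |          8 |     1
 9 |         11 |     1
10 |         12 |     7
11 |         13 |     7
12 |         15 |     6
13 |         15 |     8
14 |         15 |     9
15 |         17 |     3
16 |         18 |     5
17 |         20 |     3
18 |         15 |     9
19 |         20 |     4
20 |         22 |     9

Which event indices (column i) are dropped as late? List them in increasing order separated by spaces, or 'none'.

18

i=0 t=0 v=4: → [0,3); WM=0
i=1 t=0 v=7: → [0,3); WM=0
i=2 t=2 v=1: → [0,5); WM=2
i=3 t=3 v=5: → [0,6); WM=3
i=4 t=5 v=2: → [0,8); WM=5
i=5 t=4 v=1: → [0,8); WM=5
i=6 t=5 v=3: → [0,8); WM=5
i=7 t=5 v=8: → [0,8); WM=5
i=8 t=8 v=1: → [8,11); WM=8
i=9 t=11 v=1: → [11,14); WM=11
i=10 t=12 v=7: → [11,15); WM=12
i=11 t=13 v=7: → [11,16); WM=13
i=12 t=15 v=6: → [11,18); WM=15
i=13 t=15 v=8: → [11,18); WM=15
i=14 t=15 v=9: → [11,18); WM=15
i=15 t=17 v=3: → [11,20); WM=17
i=16 t=18 v=5: → [11,21); WM=18
i=17 t=20 v=3: → [11,23); WM=20
i=18 t=15 v=9: DROP (t<20-1); WM=20
i=19 t=20 v=4: → [11,23); WM=20
i=20 t=22 v=9: → [11,25); WM=22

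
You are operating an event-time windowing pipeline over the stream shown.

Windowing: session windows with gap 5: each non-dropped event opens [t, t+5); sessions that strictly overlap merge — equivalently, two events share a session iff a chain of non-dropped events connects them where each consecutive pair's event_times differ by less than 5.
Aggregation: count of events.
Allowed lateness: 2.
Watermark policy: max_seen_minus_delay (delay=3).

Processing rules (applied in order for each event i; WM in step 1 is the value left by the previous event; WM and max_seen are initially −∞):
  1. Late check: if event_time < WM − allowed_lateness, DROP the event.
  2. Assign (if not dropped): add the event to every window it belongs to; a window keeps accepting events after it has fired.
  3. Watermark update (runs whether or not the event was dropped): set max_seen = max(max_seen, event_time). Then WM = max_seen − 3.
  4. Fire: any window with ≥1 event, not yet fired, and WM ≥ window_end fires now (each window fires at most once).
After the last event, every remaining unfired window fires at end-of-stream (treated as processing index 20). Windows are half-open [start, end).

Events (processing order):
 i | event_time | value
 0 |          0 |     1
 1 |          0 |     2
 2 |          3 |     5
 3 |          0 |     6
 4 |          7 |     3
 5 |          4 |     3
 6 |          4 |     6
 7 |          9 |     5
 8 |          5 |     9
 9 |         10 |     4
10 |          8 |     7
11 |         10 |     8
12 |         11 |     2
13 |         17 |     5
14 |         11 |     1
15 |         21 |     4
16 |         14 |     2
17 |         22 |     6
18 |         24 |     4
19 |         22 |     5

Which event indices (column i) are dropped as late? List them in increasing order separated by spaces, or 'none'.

i=0 t=0 v=1: → [0,5); WM=-3
i=1 t=0 v=2: → [0,5); WM=-3
i=2 t=3 v=5: → [0,8); WM=0
i=3 t=0 v=6: → [0,8); WM=0
i=4 t=7 v=3: → [0,12); WM=4
i=5 t=4 v=3: → [0,12); WM=4
i=6 t=4 v=6: → [0,12); WM=4
i=7 t=9 v=5: → [0,14); WM=6
i=8 t=5 v=9: → [0,14); WM=6
i=9 t=10 v=4: → [0,15); WM=7
i=10 t=8 v=7: → [0,15); WM=7
i=11 t=10 v=8: → [0,15); WM=7
i=12 t=11 v=2: → [0,16); WM=8
i=13 t=17 v=5: → [17,22); WM=14
i=14 t=11 v=1: DROP (t<14-2); WM=14
i=15 t=21 v=4: → [17,26); WM=18
i=16 t=14 v=2: DROP (t<18-2); WM=18
i=17 t=22 v=6: → [17,27); WM=19
i=18 t=24 v=4: → [17,29); WM=21
i=19 t=22 v=5: → [17,29); WM=21

14 16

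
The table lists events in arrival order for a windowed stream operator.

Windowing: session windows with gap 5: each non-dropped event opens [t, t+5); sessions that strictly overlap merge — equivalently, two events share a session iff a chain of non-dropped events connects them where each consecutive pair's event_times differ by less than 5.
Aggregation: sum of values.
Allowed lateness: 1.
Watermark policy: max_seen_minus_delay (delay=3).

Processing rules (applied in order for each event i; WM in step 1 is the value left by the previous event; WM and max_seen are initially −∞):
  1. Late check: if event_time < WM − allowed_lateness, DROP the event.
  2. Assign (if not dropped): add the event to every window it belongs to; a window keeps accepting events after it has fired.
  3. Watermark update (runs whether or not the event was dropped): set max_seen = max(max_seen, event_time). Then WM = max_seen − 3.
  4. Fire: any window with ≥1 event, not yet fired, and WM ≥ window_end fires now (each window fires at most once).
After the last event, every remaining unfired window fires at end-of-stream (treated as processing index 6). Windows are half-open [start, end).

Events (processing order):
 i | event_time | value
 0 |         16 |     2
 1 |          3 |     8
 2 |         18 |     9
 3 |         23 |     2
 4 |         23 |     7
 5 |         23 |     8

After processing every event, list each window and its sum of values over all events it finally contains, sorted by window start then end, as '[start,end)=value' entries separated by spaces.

[16,23)=11 [23,28)=17

i=0 t=16 v=2: → [16,21); WM=13
i=1 t=3 v=8: DROP (t<13-1); WM=13
i=2 t=18 v=9: → [16,23); WM=15
i=3 t=23 v=2: → [23,28); WM=20
i=4 t=23 v=7: → [23,28); WM=20
i=5 t=23 v=8: → [23,28); WM=20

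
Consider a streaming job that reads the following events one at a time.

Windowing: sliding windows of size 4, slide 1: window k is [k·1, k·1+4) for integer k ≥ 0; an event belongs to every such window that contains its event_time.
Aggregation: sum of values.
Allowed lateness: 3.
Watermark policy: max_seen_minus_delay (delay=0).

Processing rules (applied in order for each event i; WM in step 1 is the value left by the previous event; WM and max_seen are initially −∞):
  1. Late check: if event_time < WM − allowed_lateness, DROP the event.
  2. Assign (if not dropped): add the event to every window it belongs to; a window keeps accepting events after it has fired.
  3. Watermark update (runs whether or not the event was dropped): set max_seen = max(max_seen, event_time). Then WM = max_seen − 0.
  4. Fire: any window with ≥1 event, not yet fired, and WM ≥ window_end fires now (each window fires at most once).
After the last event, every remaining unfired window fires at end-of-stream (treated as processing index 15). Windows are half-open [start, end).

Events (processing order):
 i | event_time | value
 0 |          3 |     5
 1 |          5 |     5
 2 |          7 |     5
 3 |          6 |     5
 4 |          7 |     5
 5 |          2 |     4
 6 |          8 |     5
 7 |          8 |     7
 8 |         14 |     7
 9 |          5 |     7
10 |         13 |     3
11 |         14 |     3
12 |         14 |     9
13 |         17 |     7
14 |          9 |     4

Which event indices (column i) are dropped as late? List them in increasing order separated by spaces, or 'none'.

i=0 t=3 v=5: → [3,7),[2,6),[1,5),[0,4); WM=3
i=1 t=5 v=5: → [5,9),[4,8),[3,7),[2,6); WM=5; [0,4) fires=5 [1,5) fires=5
i=2 t=7 v=5: → [7,11),[6,10),[5,9),[4,8); WM=7; [2,6) fires=10 [3,7) fires=10
i=3 t=6 v=5: → [6,10),[5,9),[4,8),[3,7); WM=7
i=4 t=7 v=5: → [7,11),[6,10),[5,9),[4,8); WM=7
i=5 t=2 v=4: DROP (t<7-3); WM=7
i=6 t=8 v=5: → [8,12),[7,11),[6,10),[5,9); WM=8; [4,8) fires=20
i=7 t=8 v=7: → [8,12),[7,11),[6,10),[5,9); WM=8
i=8 t=14 v=7: → [14,18),[13,17),[12,16),[11,15); WM=14; [5,9) fires=32 [6,10) fires=27 [7,11) fires=22 [8,12) fires=12
i=9 t=5 v=7: DROP (t<14-3); WM=14
i=10 t=13 v=3: → [13,17),[12,16),[11,15),[10,14); WM=14; [10,14) fires=3
i=11 t=14 v=3: → [14,18),[13,17),[12,16),[11,15); WM=14
i=12 t=14 v=9: → [14,18),[13,17),[12,16),[11,15); WM=14
i=13 t=17 v=7: → [17,21),[16,20),[15,19),[14,18); WM=17; [11,15) fires=22 [12,16) fires=22 [13,17) fires=22
i=14 t=9 v=4: DROP (t<17-3); WM=17

5 9 14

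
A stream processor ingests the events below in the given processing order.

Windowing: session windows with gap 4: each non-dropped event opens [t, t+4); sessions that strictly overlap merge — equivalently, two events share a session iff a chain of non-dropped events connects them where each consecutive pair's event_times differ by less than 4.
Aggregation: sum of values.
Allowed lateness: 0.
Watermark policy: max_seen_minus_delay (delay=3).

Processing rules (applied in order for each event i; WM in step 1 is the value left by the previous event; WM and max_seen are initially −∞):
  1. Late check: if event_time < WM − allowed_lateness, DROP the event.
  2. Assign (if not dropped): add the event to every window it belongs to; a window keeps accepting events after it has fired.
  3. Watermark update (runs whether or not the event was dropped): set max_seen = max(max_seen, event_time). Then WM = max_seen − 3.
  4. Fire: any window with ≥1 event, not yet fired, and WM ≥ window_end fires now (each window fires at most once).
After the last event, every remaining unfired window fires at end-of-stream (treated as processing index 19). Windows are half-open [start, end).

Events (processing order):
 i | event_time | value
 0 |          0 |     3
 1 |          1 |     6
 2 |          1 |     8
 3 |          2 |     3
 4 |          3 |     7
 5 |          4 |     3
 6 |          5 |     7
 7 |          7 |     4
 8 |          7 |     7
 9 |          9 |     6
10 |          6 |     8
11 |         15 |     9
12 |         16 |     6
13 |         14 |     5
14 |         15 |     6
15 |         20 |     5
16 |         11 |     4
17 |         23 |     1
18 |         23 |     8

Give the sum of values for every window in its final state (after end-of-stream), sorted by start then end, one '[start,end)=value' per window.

i=0 t=0 v=3: → [0,4); WM=-3
i=1 t=1 v=6: → [0,5); WM=-2
i=2 t=1 v=8: → [0,5); WM=-2
i=3 t=2 v=3: → [0,6); WM=-1
i=4 t=3 v=7: → [0,7); WM=0
i=5 t=4 v=3: → [0,8); WM=1
i=6 t=5 v=7: → [0,9); WM=2
i=7 t=7 v=4: → [0,11); WM=4
i=8 t=7 v=7: → [0,11); WM=4
i=9 t=9 v=6: → [0,13); WM=6
i=10 t=6 v=8: → [0,13); WM=6
i=11 t=15 v=9: → [15,19); WM=12
i=12 t=16 v=6: → [15,20); WM=13
i=13 t=14 v=5: → [14,20); WM=13
i=14 t=15 v=6: → [14,20); WM=13
i=15 t=20 v=5: → [20,24); WM=17
i=16 t=11 v=4: DROP (t<17-0); WM=17
i=17 t=23 v=1: → [20,27); WM=20
i=18 t=23 v=8: → [20,27); WM=20

[0,13)=62 [14,20)=26 [20,27)=14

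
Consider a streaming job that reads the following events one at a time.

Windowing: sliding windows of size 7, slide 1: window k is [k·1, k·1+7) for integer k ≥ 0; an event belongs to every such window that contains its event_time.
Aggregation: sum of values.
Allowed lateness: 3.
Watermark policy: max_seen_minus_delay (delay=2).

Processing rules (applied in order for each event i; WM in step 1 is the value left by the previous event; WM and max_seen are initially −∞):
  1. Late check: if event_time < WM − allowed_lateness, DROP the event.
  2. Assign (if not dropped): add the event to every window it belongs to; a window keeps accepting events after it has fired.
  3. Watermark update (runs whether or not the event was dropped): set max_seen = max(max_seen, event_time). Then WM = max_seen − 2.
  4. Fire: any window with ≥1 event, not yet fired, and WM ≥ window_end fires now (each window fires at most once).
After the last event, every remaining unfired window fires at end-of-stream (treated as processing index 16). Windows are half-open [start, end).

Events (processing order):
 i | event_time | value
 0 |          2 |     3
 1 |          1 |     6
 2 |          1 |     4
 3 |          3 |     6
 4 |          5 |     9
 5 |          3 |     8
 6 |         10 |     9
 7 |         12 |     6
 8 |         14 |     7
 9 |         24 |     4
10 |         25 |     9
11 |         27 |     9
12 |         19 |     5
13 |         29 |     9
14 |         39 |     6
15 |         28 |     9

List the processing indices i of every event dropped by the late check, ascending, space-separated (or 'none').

i=0 t=2 v=3: → [2,9),[1,8),[0,7); WM=0
i=1 t=1 v=6: → [1,8),[0,7); WM=0
i=2 t=1 v=4: → [1,8),[0,7); WM=0
i=3 t=3 v=6: → [3,10),[2,9),[1,8),[0,7); WM=1
i=4 t=5 v=9: → [5,12),[4,11),[3,10),[2,9),[1,8),[0,7); WM=3
i=5 t=3 v=8: → [3,10),[2,9),[1,8),[0,7); WM=3
i=6 t=10 v=9: → [10,17),[9,16),[8,15),[7,14),[6,13),[5,12),[4,11); WM=8; [0,7) fires=36 [1,8) fires=36
i=7 t=12 v=6: → [12,19),[11,18),[10,17),[9,16),[8,15),[7,14),[6,13); WM=10; [2,9) fires=26 [3,10) fires=23
i=8 t=14 v=7: → [14,21),[13,20),[12,19),[11,18),[10,17),[9,16),[8,15); WM=12; [4,11) fires=18 [5,12) fires=18
i=9 t=24 v=4: → [24,31),[23,30),[22,29),[21,28),[20,27),[19,26),[18,25); WM=22; [6,13) fires=15 [7,14) fires=15 [8,15) fires=22 [9,16) fires=22 [10,17) fires=22 [11,18) fires=13 [12,19) fires=13 [13,20) fires=7 [14,21) fires=7
i=10 t=25 v=9: → [25,32),[24,31),[23,30),[22,29),[21,28),[20,27),[19,26); WM=23
i=11 t=27 v=9: → [27,34),[26,33),[25,32),[24,31),[23,30),[22,29),[21,28); WM=25; [18,25) fires=4
i=12 t=19 v=5: DROP (t<25-3); WM=25
i=13 t=29 v=9: → [29,36),[28,35),[27,34),[26,33),[25,32),[24,31),[23,30); WM=27; [19,26) fires=13 [20,27) fires=13
i=14 t=39 v=6: → [39,46),[38,45),[37,44),[36,43),[35,42),[34,41),[33,40); WM=37; [21,28) fires=22 [22,29) fires=22 [23,30) fires=31 [24,31) fires=31 [25,32) fires=27 [26,33) fires=18 [27,34) fires=18 [28,35) fires=9 [29,36) fires=9
i=15 t=28 v=9: DROP (t<37-3); WM=37

12 15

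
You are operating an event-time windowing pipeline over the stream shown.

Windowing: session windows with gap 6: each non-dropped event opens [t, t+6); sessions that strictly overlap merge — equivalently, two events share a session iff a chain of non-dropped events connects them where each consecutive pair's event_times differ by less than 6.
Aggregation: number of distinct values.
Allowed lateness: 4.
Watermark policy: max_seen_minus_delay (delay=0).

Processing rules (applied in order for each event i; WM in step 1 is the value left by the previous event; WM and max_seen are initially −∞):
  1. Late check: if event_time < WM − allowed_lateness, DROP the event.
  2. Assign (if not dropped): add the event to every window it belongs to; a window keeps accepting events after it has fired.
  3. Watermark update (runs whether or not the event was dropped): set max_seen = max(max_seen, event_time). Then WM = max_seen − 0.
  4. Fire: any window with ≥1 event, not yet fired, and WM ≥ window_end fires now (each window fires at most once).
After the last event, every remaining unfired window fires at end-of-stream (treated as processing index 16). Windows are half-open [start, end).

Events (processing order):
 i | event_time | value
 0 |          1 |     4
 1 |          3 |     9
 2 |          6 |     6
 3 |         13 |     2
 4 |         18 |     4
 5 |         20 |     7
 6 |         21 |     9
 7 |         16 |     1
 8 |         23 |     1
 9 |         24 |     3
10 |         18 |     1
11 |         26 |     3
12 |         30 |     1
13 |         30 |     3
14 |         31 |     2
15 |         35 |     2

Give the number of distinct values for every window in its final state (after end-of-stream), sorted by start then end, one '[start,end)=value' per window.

[1,12)=3 [13,41)=6

i=0 t=1 v=4: → [1,7); WM=1
i=1 t=3 v=9: → [1,9); WM=3
i=2 t=6 v=6: → [1,12); WM=6
i=3 t=13 v=2: → [13,19); WM=13
i=4 t=18 v=4: → [13,24); WM=18
i=5 t=20 v=7: → [13,26); WM=20
i=6 t=21 v=9: → [13,27); WM=21
i=7 t=16 v=1: DROP (t<21-4); WM=21
i=8 t=23 v=1: → [13,29); WM=23
i=9 t=24 v=3: → [13,30); WM=24
i=10 t=18 v=1: DROP (t<24-4); WM=24
i=11 t=26 v=3: → [13,32); WM=26
i=12 t=30 v=1: → [13,36); WM=30
i=13 t=30 v=3: → [13,36); WM=30
i=14 t=31 v=2: → [13,37); WM=31
i=15 t=35 v=2: → [13,41); WM=35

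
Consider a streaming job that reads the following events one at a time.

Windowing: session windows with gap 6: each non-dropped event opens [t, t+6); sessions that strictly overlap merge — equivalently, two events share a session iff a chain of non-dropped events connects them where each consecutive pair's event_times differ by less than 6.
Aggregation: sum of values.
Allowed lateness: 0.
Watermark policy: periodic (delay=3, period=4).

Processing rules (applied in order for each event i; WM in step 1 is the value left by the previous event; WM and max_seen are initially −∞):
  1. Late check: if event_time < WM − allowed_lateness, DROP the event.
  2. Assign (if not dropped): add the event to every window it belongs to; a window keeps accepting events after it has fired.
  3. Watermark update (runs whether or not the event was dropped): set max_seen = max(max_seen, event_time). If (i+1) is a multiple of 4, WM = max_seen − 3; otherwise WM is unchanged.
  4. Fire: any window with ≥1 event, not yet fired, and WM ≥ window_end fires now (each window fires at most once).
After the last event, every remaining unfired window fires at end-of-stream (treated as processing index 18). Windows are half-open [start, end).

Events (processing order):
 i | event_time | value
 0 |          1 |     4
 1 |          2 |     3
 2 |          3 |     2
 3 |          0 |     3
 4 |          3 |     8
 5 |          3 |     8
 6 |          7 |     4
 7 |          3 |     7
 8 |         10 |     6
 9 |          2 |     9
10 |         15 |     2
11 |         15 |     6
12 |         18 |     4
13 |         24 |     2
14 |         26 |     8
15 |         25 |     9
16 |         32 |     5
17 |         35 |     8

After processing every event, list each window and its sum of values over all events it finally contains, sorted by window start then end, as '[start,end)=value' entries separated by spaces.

[0,24)=57 [24,32)=19 [32,41)=13

i=0 t=1 v=4: → [1,7); WM=−∞
i=1 t=2 v=3: → [1,8); WM=−∞
i=2 t=3 v=2: → [1,9); WM=−∞
i=3 t=0 v=3: → [0,9); WM=0
i=4 t=3 v=8: → [0,9); WM=0
i=5 t=3 v=8: → [0,9); WM=0
i=6 t=7 v=4: → [0,13); WM=0
i=7 t=3 v=7: → [0,13); WM=4
i=8 t=10 v=6: → [0,16); WM=4
i=9 t=2 v=9: DROP (t<4-0); WM=4
i=10 t=15 v=2: → [0,21); WM=4
i=11 t=15 v=6: → [0,21); WM=12
i=12 t=18 v=4: → [0,24); WM=12
i=13 t=24 v=2: → [24,30); WM=12
i=14 t=26 v=8: → [24,32); WM=12
i=15 t=25 v=9: → [24,32); WM=23
i=16 t=32 v=5: → [32,38); WM=23
i=17 t=35 v=8: → [32,41); WM=23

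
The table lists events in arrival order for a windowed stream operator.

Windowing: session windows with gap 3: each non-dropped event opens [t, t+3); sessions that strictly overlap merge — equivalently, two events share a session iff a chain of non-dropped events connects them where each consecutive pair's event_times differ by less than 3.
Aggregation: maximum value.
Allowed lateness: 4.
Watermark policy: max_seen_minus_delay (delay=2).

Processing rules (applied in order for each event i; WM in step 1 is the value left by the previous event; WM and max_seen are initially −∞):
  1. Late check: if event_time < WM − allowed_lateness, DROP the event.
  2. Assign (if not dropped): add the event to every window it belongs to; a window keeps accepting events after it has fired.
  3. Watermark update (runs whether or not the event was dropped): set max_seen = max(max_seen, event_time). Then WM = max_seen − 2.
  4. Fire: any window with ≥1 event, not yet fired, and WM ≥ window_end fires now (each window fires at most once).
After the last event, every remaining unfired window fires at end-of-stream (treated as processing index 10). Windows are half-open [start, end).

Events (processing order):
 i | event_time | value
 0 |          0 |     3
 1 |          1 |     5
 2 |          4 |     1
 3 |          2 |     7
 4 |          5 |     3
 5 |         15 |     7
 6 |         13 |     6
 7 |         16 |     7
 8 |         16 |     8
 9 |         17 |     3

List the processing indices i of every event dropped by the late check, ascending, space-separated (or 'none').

none

i=0 t=0 v=3: → [0,3); WM=-2
i=1 t=1 v=5: → [0,4); WM=-1
i=2 t=4 v=1: → [4,7); WM=2
i=3 t=2 v=7: → [0,7); WM=2
i=4 t=5 v=3: → [0,8); WM=3
i=5 t=15 v=7: → [15,18); WM=13
i=6 t=13 v=6: → [13,18); WM=13
i=7 t=16 v=7: → [13,19); WM=14
i=8 t=16 v=8: → [13,19); WM=14
i=9 t=17 v=3: → [13,20); WM=15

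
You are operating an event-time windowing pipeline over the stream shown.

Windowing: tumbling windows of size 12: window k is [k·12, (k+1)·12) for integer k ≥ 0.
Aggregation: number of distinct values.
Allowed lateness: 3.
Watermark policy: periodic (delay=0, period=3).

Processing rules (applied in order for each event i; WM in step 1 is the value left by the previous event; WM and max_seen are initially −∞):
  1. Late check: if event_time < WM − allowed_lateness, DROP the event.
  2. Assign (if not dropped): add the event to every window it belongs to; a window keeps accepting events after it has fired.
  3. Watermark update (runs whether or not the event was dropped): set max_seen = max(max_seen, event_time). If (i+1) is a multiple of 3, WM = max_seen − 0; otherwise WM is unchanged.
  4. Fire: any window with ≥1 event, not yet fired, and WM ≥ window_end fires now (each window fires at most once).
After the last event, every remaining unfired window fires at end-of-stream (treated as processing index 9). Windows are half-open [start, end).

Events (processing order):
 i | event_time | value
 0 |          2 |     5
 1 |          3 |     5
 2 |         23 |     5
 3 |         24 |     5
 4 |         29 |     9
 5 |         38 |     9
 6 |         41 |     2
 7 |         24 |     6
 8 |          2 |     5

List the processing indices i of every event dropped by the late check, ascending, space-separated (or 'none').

i=0 t=2 v=5: → [0,12); WM=−∞
i=1 t=3 v=5: → [0,12); WM=−∞
i=2 t=23 v=5: → [12,24); WM=23; [0,12) fires=1
i=3 t=24 v=5: → [24,36); WM=23
i=4 t=29 v=9: → [24,36); WM=23
i=5 t=38 v=9: → [36,48); WM=38; [12,24) fires=1 [24,36) fires=2
i=6 t=41 v=2: → [36,48); WM=38
i=7 t=24 v=6: DROP (t<38-3); WM=38
i=8 t=2 v=5: DROP (t<38-3); WM=41

7 8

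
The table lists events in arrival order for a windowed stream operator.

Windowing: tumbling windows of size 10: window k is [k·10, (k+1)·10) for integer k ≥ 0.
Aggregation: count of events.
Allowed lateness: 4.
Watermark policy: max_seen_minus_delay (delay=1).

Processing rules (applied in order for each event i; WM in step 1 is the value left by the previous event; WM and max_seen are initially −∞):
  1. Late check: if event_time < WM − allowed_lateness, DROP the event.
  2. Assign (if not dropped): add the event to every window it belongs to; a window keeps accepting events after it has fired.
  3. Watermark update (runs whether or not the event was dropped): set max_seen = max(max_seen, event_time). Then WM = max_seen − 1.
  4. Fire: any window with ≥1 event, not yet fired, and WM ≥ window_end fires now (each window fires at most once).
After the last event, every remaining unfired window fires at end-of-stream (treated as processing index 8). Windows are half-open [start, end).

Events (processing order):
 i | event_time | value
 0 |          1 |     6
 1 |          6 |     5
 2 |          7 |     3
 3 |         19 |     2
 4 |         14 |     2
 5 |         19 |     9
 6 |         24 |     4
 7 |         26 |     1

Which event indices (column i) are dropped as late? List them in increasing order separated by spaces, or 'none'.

none

i=0 t=1 v=6: → [0,10); WM=0
i=1 t=6 v=5: → [0,10); WM=5
i=2 t=7 v=3: → [0,10); WM=6
i=3 t=19 v=2: → [10,20); WM=18; [0,10) fires=3
i=4 t=14 v=2: → [10,20); WM=18
i=5 t=19 v=9: → [10,20); WM=18
i=6 t=24 v=4: → [20,30); WM=23; [10,20) fires=3
i=7 t=26 v=1: → [20,30); WM=25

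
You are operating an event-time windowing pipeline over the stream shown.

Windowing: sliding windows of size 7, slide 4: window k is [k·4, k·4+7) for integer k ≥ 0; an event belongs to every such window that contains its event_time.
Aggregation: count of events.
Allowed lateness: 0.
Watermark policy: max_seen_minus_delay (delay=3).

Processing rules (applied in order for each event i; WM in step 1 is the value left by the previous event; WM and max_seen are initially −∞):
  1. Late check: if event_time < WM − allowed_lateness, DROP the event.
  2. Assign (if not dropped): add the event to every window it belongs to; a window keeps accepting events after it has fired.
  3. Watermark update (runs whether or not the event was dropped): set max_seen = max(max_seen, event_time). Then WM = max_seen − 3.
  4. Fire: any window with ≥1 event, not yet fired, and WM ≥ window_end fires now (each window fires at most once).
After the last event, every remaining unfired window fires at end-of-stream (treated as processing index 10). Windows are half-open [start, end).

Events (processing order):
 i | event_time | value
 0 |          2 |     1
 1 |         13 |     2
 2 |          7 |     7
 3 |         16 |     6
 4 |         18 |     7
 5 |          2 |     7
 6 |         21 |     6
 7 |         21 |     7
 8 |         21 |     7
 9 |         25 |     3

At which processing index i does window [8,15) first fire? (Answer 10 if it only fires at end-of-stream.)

4

i=0 t=2 v=1: → [0,7); WM=-1
i=1 t=13 v=2: → [12,19),[8,15); WM=10; [0,7) fires=1
i=2 t=7 v=7: DROP (t<10-0); WM=10
i=3 t=16 v=6: → [16,23),[12,19); WM=13
i=4 t=18 v=7: → [16,23),[12,19); WM=15; [8,15) fires=1
i=5 t=2 v=7: DROP (t<15-0); WM=15
i=6 t=21 v=6: → [20,27),[16,23); WM=18
i=7 t=21 v=7: → [20,27),[16,23); WM=18
i=8 t=21 v=7: → [20,27),[16,23); WM=18
i=9 t=25 v=3: → [24,31),[20,27); WM=22; [12,19) fires=3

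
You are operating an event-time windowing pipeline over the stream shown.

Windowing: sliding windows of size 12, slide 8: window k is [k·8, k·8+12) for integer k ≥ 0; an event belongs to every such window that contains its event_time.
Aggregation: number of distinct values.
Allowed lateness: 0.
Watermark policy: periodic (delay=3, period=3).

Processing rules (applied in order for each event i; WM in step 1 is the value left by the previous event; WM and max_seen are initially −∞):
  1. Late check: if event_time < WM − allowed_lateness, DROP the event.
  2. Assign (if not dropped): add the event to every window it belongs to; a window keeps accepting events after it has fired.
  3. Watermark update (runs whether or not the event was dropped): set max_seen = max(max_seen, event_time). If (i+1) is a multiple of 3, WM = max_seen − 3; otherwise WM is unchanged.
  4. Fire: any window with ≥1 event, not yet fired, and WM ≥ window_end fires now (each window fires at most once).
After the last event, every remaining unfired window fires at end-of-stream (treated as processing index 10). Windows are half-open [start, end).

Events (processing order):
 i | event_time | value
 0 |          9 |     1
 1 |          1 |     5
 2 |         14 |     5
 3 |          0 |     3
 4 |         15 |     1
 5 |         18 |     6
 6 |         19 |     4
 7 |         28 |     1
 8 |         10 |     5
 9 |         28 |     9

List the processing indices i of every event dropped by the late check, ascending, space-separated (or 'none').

3 8

i=0 t=9 v=1: → [8,20),[0,12); WM=−∞
i=1 t=1 v=5: → [0,12); WM=−∞
i=2 t=14 v=5: → [8,20); WM=11
i=3 t=0 v=3: DROP (t<11-0); WM=11
i=4 t=15 v=1: → [8,20); WM=11
i=5 t=18 v=6: → [16,28),[8,20); WM=15; [0,12) fires=2
i=6 t=19 v=4: → [16,28),[8,20); WM=15
i=7 t=28 v=1: → [24,36); WM=15
i=8 t=10 v=5: DROP (t<15-0); WM=25; [8,20) fires=4
i=9 t=28 v=9: → [24,36); WM=25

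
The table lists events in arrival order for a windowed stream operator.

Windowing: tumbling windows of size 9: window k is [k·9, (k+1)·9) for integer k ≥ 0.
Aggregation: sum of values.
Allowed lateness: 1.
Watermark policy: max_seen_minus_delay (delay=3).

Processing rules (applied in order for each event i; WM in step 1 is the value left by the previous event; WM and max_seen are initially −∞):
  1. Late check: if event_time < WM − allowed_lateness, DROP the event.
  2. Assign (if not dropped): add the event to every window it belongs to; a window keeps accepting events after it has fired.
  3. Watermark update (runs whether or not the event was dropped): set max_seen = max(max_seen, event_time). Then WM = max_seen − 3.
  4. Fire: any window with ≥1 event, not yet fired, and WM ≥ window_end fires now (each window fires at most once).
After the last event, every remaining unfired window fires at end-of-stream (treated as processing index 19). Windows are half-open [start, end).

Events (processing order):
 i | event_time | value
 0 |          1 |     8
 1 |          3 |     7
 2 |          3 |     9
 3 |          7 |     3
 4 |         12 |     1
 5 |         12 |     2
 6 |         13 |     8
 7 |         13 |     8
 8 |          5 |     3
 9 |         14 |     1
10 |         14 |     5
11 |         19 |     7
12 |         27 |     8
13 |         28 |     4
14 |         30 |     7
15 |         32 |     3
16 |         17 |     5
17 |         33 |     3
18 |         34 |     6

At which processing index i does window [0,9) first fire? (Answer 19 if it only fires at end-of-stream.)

4

i=0 t=1 v=8: → [0,9); WM=-2
i=1 t=3 v=7: → [0,9); WM=0
i=2 t=3 v=9: → [0,9); WM=0
i=3 t=7 v=3: → [0,9); WM=4
i=4 t=12 v=1: → [9,18); WM=9; [0,9) fires=27
i=5 t=12 v=2: → [9,18); WM=9
i=6 t=13 v=8: → [9,18); WM=10
i=7 t=13 v=8: → [9,18); WM=10
i=8 t=5 v=3: DROP (t<10-1); WM=10
i=9 t=14 v=1: → [9,18); WM=11
i=10 t=14 v=5: → [9,18); WM=11
i=11 t=19 v=7: → [18,27); WM=16
i=12 t=27 v=8: → [27,36); WM=24; [9,18) fires=25
i=13 t=28 v=4: → [27,36); WM=25
i=14 t=30 v=7: → [27,36); WM=27; [18,27) fires=7
i=15 t=32 v=3: → [27,36); WM=29
i=16 t=17 v=5: DROP (t<29-1); WM=29
i=17 t=33 v=3: → [27,36); WM=30
i=18 t=34 v=6: → [27,36); WM=31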